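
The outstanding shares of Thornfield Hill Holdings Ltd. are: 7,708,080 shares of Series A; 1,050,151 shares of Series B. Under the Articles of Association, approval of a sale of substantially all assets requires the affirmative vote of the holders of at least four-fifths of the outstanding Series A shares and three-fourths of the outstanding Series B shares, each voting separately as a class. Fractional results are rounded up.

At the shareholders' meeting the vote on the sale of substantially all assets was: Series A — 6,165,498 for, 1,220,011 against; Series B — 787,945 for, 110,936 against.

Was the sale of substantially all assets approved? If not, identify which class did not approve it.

Series A: 4/5 of 7708080 = 6166464; 6,166,464 required, 6,165,498 in favor — not approved.
Series B: 3/4 of 1050151 = 787613.25, rounded up to 787614; 787,614 required, 787,945 in favor — approved.

Not approved — the Series A shares did not give the required vote.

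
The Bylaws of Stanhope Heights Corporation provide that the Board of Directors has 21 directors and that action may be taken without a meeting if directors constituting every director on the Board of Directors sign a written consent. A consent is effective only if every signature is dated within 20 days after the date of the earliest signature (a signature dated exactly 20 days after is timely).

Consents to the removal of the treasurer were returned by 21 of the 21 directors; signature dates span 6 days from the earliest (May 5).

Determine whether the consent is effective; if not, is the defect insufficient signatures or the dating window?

Signatures required: the unanimous vote of 21 — unanimous means all 21, so 21 needed; 21 signed. Sufficient.
Dating window: the latest signature is 6 days after the earliest; the limit is 20 days. Within the window.

Effective — both the signature and dating-window requirements are satisfied.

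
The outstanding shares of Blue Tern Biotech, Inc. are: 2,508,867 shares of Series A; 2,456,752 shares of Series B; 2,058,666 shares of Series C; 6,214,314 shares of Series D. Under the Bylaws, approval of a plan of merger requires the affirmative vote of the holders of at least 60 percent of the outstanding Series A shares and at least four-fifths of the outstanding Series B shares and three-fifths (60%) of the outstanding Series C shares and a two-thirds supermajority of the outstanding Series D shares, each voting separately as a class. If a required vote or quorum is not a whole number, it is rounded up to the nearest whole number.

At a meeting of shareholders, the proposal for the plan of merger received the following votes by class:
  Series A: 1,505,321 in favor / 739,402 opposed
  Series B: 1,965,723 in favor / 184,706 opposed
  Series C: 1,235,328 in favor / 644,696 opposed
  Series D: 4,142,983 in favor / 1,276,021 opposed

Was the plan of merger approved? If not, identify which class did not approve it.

Approved — every class gave the required vote.

Series A: 3/5 of 2508867 = 1505320.20, rounded up to 1505321; 1,505,321 required, 1,505,321 in favor — approved.
Series B: 4/5 of 2456752 = 1965401.60, rounded up to 1965402; 1,965,402 required, 1,965,723 in favor — approved.
Series C: 3/5 of 2058666 = 1235199.60, rounded up to 1235200; 1,235,200 required, 1,235,328 in favor — approved.
Series D: 2/3 of 6214314 = 4142876; 4,142,876 required, 4,142,983 in favor — approved.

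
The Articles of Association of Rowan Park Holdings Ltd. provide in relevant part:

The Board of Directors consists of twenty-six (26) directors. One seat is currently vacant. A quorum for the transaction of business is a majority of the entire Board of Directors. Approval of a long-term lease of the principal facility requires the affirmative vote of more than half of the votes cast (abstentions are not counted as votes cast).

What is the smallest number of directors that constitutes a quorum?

14

A majority of 26 is 14.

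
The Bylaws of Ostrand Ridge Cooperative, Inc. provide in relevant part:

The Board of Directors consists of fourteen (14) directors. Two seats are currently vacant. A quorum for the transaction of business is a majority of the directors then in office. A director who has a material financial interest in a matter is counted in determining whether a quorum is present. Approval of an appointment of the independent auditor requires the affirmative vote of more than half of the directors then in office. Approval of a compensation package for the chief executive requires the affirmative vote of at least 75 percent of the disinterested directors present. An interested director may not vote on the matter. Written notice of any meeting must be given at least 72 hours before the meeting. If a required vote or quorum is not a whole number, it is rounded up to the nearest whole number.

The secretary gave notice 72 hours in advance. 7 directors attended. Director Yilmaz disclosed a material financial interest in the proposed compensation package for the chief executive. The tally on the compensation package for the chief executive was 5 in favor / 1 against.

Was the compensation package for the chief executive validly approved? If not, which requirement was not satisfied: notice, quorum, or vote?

Valid — all requirements satisfied.

Notice: 72 hours given; 72 required (72 ≥ 72). Satisfied.
Quorum: 7 present (interested directors count toward quorum); quorum is 7. Satisfied.
Vote: the compensation package for the chief executive requires three-fourths of the disinterested directors present (7 − 1 = 6). 3/4 of 6 = 4.50, rounded up to 5, so 5 affirmative votes are needed; 5 voted in favor. Satisfied.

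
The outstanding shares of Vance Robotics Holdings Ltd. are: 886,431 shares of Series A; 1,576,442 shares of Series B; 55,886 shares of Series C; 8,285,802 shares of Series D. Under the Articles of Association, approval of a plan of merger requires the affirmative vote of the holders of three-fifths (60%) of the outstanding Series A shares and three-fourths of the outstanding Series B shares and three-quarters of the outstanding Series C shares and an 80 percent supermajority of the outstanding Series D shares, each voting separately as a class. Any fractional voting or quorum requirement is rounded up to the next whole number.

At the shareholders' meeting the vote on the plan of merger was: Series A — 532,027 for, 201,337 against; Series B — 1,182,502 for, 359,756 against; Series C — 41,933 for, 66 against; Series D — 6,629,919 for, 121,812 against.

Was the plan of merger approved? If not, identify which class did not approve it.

Approved — every class gave the required vote.

Series A: 3/5 of 886431 = 531858.60, rounded up to 531859; 531,859 required, 532,027 in favor — approved.
Series B: 3/4 of 1576442 = 1182331.50, rounded up to 1182332; 1,182,332 required, 1,182,502 in favor — approved.
Series C: 3/4 of 55886 = 41914.50, rounded up to 41915; 41,915 required, 41,933 in favor — approved.
Series D: 4/5 of 8285802 = 6628641.60, rounded up to 6628642; 6,628,642 required, 6,629,919 in favor — approved.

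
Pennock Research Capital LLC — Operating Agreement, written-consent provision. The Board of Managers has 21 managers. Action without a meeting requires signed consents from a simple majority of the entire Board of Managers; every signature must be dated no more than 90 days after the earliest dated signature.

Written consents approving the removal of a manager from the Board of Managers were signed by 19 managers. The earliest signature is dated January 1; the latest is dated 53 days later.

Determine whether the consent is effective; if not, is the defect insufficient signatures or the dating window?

Effective — both the signature and dating-window requirements are satisfied.

Signatures required: a simple majority of 21 — a majority of 21 is 11, so 11 needed; 19 signed. Sufficient.
Dating window: the latest signature is 53 days after the earliest; the limit is 90 days. Within the window.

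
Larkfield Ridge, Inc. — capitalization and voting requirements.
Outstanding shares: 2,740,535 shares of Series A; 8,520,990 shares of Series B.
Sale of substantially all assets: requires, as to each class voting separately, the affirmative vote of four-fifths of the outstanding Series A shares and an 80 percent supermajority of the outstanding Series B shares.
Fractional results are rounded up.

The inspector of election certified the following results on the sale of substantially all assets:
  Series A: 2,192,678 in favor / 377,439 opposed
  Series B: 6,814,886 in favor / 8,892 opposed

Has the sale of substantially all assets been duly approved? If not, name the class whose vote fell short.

Not approved — the Series B shares did not give the required vote.

Series A: 4/5 of 2740535 = 2192428; 2,192,428 required, 2,192,678 in favor — approved.
Series B: 4/5 of 8520990 = 6816792; 6,816,792 required, 6,814,886 in favor — not approved.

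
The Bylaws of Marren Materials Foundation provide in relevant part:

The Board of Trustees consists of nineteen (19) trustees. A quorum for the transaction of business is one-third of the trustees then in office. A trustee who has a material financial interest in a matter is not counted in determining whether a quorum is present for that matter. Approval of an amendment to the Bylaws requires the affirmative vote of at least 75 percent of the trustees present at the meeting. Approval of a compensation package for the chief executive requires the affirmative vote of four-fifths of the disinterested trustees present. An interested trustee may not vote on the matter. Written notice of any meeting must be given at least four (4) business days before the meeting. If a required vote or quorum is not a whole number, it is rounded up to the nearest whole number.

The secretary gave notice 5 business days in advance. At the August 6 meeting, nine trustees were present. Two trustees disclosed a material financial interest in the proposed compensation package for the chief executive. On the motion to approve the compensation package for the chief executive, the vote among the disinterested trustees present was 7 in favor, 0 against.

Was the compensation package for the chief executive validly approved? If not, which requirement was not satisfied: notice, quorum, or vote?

Notice: 5 business days given; 4 required (5 ≥ 4). Satisfied.
Quorum: 9 present, but the 2 interested trustees do not count, leaving 7. Quorum is 7. Satisfied.
Vote: the compensation package for the chief executive requires four-fifths of the disinterested trustees present (9 − 2 = 7). 4/5 of 7 = 5.60, rounded up to 6, so 6 affirmative votes are needed; 7 voted in favor. Satisfied.

Valid — all requirements satisfied.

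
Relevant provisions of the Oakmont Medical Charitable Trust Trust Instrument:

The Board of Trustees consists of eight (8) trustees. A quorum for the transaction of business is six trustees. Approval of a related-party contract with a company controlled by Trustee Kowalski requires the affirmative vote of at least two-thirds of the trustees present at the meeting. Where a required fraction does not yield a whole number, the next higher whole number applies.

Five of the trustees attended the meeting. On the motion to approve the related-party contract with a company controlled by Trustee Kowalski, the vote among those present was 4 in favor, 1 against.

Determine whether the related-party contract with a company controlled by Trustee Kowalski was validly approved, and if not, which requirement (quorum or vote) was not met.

Quorum: 5 present; quorum is 6. Not satisfied.
Vote: the related-party contract with a company controlled by Trustee Kowalski requires two-thirds of the trustees present (5). 2/3 of 5 = 3.33, rounded up to 4, so 4 affirmative votes are needed; 4 voted in favor. Satisfied. (Moot — without a quorum no business can be validly transacted.)

Invalid — quorum requirement not satisfied.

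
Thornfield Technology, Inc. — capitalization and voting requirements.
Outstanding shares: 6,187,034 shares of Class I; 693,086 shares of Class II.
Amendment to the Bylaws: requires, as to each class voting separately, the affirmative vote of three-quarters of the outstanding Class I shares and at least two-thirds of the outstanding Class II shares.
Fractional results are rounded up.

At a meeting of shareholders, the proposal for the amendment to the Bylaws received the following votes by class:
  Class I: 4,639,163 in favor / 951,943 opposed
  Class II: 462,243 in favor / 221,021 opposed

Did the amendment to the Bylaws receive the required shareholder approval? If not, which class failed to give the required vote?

Class I: 3/4 of 6187034 = 4640275.50, rounded up to 4640276; 4,640,276 required, 4,639,163 in favor — not approved.
Class II: 2/3 of 693086 = 462057.33, rounded up to 462058; 462,058 required, 462,243 in favor — approved.

Not approved — the Class I shares did not give the required vote.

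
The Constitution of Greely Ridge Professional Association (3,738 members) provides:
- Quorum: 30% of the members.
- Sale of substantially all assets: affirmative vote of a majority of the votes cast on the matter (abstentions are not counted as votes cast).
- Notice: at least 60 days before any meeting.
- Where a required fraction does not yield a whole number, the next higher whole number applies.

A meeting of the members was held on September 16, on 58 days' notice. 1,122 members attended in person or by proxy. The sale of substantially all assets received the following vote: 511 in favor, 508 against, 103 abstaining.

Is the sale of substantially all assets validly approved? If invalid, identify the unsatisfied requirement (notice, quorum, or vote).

Notice: 58 days given; 60 required. Not satisfied.
Quorum: 30% of 3,738 = 1,121.40, rounded up to 1,122; 1,122 present. Satisfied.
Vote: requires a majority of the votes cast (1,122 − 103 abstaining = 1,019); a majority of 1019 is 510, so 510 needed; 511 in favor. Satisfied.

Invalid — notice requirement not satisfied.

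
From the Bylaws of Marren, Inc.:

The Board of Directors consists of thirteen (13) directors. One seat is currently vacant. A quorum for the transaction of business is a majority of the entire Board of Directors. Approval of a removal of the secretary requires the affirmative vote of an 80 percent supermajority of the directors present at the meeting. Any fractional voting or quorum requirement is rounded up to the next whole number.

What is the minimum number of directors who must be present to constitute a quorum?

7

A majority of 13 is 7.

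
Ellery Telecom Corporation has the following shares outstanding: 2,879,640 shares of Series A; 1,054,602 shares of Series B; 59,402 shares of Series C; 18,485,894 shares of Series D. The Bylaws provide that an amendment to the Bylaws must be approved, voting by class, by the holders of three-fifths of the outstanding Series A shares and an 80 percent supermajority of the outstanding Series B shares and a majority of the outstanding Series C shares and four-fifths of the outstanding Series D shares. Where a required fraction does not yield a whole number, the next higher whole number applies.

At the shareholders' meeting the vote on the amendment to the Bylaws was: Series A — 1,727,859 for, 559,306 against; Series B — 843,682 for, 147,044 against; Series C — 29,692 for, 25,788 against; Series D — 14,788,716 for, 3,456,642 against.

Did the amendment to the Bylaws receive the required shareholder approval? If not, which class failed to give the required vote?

Not approved — the Series C shares did not give the required vote.

Series A: 3/5 of 2879640 = 1727784; 1,727,784 required, 1,727,859 in favor — approved.
Series B: 4/5 of 1054602 = 843681.60, rounded up to 843682; 843,682 required, 843,682 in favor — approved.
Series C: a majority of 59402 is 29702; 29,702 required, 29,692 in favor — not approved.
Series D: 4/5 of 18485894 = 14788715.20, rounded up to 14788716; 14,788,716 required, 14,788,716 in favor — approved.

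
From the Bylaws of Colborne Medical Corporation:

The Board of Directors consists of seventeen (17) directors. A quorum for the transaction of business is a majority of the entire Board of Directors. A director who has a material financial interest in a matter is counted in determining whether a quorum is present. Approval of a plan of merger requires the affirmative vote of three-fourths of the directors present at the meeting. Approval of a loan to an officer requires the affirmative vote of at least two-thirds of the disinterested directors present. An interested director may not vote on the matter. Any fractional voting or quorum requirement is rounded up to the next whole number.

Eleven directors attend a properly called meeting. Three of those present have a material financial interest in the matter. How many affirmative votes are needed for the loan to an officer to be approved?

6

The loan to an officer requires two-thirds of the disinterested directors present (11 − 3 = 8).
2/3 of 8 = 5.33, rounded up to 6.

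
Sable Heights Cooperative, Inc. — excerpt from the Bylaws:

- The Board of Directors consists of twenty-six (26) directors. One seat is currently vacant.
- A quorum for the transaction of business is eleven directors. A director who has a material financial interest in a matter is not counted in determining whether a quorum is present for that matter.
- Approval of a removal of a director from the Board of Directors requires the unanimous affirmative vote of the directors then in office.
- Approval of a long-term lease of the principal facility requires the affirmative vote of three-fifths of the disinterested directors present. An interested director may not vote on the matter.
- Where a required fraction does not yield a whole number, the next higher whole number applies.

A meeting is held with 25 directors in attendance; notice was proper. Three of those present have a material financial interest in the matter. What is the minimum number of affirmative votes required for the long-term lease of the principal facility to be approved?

The long-term lease of the principal facility requires three-fifths of the disinterested directors present (25 − 3 = 22).
3/5 of 22 = 13.20, rounded up to 14.

14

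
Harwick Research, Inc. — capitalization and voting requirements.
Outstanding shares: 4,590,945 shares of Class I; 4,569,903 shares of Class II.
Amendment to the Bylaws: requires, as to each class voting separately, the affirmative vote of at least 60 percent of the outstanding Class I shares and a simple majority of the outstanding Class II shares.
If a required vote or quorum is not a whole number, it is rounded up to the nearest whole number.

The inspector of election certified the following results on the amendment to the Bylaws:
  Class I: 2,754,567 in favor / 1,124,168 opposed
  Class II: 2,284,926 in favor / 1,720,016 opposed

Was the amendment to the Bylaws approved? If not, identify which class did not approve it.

Not approved — the Class II shares did not give the required vote.

Class I: 3/5 of 4590945 = 2754567; 2,754,567 required, 2,754,567 in favor — approved.
Class II: a majority of 4569903 is 2284952; 2,284,952 required, 2,284,926 in favor — not approved.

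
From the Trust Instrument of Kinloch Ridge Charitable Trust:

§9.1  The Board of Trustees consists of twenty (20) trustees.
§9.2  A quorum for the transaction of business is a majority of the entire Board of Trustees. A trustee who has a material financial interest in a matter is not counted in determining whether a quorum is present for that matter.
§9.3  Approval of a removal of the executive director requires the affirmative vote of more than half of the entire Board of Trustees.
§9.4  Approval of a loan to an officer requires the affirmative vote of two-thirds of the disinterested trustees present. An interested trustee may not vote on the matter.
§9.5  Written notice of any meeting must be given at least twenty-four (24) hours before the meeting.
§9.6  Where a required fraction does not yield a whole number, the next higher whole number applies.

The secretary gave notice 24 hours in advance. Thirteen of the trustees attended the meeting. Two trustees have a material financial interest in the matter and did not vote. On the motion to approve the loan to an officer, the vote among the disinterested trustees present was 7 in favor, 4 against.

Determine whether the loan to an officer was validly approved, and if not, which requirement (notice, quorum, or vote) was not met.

Notice: 24 hours given; 24 required (24 ≥ 24). Satisfied.
Quorum: 13 present, but the 2 interested trustees do not count, leaving 11. Quorum is 11. Satisfied.
Vote: the loan to an officer requires two-thirds of the disinterested trustees present (13 − 2 = 11). 2/3 of 11 = 7.33, rounded up to 8, so 8 affirmative votes are needed; 7 voted in favor. Not satisfied.

Invalid — vote requirement not satisfied.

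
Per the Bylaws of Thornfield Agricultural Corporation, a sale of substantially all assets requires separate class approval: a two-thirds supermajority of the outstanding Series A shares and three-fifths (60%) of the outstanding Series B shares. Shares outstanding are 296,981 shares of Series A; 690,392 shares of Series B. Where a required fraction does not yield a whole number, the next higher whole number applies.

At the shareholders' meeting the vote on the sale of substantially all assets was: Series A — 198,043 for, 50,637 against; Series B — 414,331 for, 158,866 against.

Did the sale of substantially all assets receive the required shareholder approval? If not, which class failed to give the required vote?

Approved — every class gave the required vote.

Series A: 2/3 of 296981 = 197987.33, rounded up to 197988; 197,988 required, 198,043 in favor — approved.
Series B: 3/5 of 690392 = 414235.20, rounded up to 414236; 414,236 required, 414,331 in favor — approved.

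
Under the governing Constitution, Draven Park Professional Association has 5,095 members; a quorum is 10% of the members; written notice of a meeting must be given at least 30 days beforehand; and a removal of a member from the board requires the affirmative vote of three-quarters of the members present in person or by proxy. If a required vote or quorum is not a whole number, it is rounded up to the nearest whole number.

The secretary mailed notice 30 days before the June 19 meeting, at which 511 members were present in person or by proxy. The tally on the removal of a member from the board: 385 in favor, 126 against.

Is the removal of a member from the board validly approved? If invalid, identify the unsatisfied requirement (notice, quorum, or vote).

Valid — all requirements satisfied.

Notice: 30 days given; 30 required. Satisfied.
Quorum: 10% of 5,095 = 509.50, rounded up to 510; 511 present. Satisfied.
Vote: requires three-fourths of those present (511); 3/4 of 511 = 383.25, rounded up to 384, so 384 needed; 385 in favor. Satisfied.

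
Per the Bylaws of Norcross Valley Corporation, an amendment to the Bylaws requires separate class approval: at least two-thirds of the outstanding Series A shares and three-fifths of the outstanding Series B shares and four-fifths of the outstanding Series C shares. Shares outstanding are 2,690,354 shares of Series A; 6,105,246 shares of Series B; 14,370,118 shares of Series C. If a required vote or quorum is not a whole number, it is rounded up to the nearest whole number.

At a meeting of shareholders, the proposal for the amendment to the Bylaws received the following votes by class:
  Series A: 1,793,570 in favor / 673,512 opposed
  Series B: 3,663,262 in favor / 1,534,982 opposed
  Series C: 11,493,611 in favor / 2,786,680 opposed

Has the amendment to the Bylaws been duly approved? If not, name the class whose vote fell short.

Series A: 2/3 of 2690354 = 1793569.33, rounded up to 1793570; 1,793,570 required, 1,793,570 in favor — approved.
Series B: 3/5 of 6105246 = 3663147.60, rounded up to 3663148; 3,663,148 required, 3,663,262 in favor — approved.
Series C: 4/5 of 14370118 = 11496094.40, rounded up to 11496095; 11,496,095 required, 11,493,611 in favor — not approved.

Not approved — the Series C shares did not give the required vote.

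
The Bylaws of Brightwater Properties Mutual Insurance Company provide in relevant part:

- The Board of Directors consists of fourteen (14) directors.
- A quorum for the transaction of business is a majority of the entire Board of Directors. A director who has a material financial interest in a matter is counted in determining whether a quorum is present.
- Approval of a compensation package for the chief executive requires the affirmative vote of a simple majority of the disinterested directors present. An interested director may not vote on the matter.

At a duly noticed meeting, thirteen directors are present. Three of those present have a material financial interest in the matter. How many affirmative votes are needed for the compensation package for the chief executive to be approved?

6

The compensation package for the chief executive requires a majority of the disinterested directors present (13 − 3 = 10).
A majority of 10 is 6.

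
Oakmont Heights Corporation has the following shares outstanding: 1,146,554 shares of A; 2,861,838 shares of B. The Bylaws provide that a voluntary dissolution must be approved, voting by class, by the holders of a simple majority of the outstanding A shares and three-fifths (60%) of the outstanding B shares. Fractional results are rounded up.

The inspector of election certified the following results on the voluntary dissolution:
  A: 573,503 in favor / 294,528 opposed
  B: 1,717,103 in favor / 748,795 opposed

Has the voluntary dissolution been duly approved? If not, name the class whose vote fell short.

Approved — every class gave the required vote.

A: a majority of 1146554 is 573278; 573,278 required, 573,503 in favor — approved.
B: 3/5 of 2861838 = 1717102.80, rounded up to 1717103; 1,717,103 required, 1,717,103 in favor — approved.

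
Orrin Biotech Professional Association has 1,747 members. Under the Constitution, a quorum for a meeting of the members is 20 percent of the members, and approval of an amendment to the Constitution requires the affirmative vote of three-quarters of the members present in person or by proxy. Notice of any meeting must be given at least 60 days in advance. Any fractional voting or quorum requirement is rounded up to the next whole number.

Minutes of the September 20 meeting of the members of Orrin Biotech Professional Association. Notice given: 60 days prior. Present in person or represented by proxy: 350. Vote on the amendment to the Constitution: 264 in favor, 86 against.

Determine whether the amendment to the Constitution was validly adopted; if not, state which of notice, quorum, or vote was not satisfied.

Notice: 60 days given; 60 required. Satisfied.
Quorum: 20% of 1,747 = 349.40, rounded up to 350; 350 present. Satisfied.
Vote: requires three-fourths of those present (350); 3/4 of 350 = 262.50, rounded up to 263, so 263 needed; 264 in favor. Satisfied.

Valid — all requirements satisfied.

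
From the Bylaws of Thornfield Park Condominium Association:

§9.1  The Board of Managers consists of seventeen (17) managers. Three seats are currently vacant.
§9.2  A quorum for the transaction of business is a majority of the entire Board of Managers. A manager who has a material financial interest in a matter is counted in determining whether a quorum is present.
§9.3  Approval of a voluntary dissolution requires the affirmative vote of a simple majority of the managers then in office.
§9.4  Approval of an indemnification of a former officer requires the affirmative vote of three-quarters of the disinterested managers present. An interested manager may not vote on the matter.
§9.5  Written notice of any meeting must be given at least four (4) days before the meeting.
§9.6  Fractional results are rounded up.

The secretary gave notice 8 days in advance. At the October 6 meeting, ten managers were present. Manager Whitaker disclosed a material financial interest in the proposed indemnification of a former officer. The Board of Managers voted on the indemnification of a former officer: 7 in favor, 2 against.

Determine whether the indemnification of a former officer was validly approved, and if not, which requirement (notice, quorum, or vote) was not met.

Notice: 8 days given; 4 required (8 ≥ 4). Satisfied.
Quorum: 10 present (interested managers count toward quorum); quorum is 9. Satisfied.
Vote: the indemnification of a former officer requires three-fourths of the disinterested managers present (10 − 1 = 9). 3/4 of 9 = 6.75, rounded up to 7, so 7 affirmative votes are needed; 7 voted in favor. Satisfied.

Valid — all requirements satisfied.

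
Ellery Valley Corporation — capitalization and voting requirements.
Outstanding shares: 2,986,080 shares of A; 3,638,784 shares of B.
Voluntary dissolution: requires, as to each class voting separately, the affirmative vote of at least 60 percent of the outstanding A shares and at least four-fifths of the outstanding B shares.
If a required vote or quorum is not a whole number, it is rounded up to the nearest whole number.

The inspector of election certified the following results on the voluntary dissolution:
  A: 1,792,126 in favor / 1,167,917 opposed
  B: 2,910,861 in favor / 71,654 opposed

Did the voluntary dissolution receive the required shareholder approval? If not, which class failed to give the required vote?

A: 3/5 of 2986080 = 1791648; 1,791,648 required, 1,792,126 in favor — approved.
B: 4/5 of 3638784 = 2911027.20, rounded up to 2911028; 2,911,028 required, 2,910,861 in favor — not approved.

Not approved — the B shares did not give the required vote.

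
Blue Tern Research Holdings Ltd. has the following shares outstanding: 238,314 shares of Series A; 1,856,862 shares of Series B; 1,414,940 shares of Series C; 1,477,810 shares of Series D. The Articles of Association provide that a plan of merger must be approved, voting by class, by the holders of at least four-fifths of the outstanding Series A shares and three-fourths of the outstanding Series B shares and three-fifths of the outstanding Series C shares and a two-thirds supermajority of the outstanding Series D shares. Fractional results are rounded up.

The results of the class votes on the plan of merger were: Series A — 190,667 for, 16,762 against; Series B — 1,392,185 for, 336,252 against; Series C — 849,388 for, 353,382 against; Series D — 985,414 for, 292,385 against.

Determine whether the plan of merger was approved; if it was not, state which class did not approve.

Not approved — the Series B shares did not give the required vote.

Series A: 4/5 of 238314 = 190651.20, rounded up to 190652; 190,652 required, 190,667 in favor — approved.
Series B: 3/4 of 1856862 = 1392646.50, rounded up to 1392647; 1,392,647 required, 1,392,185 in favor — not approved.
Series C: 3/5 of 1414940 = 848964; 848,964 required, 849,388 in favor — approved.
Series D: 2/3 of 1477810 = 985206.67, rounded up to 985207; 985,207 required, 985,414 in favor — approved.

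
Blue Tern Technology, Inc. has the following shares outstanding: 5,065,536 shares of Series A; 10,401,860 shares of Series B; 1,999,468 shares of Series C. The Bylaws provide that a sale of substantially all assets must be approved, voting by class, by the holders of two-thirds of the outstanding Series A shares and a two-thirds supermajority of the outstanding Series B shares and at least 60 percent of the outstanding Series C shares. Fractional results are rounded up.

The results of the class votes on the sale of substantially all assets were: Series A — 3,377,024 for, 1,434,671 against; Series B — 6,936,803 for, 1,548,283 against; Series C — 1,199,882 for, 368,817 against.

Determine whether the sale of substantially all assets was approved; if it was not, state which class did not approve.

Approved — every class gave the required vote.

Series A: 2/3 of 5065536 = 3377024; 3,377,024 required, 3,377,024 in favor — approved.
Series B: 2/3 of 10401860 = 6934573.33, rounded up to 6934574; 6,934,574 required, 6,936,803 in favor — approved.
Series C: 3/5 of 1999468 = 1199680.80, rounded up to 1199681; 1,199,681 required, 1,199,882 in favor — approved.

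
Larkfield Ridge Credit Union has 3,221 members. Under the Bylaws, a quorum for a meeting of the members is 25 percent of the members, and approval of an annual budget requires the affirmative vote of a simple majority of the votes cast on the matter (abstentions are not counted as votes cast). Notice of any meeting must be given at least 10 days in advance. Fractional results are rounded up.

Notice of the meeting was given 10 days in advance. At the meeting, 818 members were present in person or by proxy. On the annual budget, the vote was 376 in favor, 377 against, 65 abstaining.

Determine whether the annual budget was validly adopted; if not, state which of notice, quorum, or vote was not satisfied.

Invalid — vote requirement not satisfied.

Notice: 10 days given; 10 required. Satisfied.
Quorum: 25% of 3,221 = 805.25, rounded up to 806; 818 present. Satisfied.
Vote: requires a majority of the votes cast (818 − 65 abstaining = 753); a majority of 753 is 377, so 377 needed; 376 in favor. Not satisfied.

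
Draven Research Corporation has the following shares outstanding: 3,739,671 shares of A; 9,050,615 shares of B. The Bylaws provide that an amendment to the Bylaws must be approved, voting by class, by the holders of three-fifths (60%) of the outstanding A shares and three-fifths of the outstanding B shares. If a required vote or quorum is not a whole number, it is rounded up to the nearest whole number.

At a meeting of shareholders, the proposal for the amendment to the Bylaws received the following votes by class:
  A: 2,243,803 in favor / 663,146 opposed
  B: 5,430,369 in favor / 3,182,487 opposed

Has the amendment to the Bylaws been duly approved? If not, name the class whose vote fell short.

A: 3/5 of 3739671 = 2243802.60, rounded up to 2243803; 2,243,803 required, 2,243,803 in favor — approved.
B: 3/5 of 9050615 = 5430369; 5,430,369 required, 5,430,369 in favor — approved.

Approved — every class gave the required vote.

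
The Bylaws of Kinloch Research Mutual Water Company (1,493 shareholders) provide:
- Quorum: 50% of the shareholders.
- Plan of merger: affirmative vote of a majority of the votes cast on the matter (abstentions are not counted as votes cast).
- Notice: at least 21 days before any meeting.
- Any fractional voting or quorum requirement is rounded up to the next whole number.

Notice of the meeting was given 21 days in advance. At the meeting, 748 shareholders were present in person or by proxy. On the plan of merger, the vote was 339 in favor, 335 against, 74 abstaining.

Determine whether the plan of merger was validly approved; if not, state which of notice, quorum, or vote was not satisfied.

Valid — all requirements satisfied.

Notice: 21 days given; 21 required. Satisfied.
Quorum: 50% of 1,493 = 746.50, rounded up to 747; 748 present. Satisfied.
Vote: requires a majority of the votes cast (748 − 74 abstaining = 674); a majority of 674 is 338, so 338 needed; 339 in favor. Satisfied.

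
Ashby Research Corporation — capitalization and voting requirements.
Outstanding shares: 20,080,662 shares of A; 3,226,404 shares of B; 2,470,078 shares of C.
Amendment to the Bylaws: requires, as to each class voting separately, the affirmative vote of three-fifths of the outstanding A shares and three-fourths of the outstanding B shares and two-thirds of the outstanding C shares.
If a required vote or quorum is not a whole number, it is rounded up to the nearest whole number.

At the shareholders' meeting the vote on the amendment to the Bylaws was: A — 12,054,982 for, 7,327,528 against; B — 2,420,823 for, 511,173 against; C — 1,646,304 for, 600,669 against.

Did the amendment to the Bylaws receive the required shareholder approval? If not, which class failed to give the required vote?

A: 3/5 of 20080662 = 12048397.20, rounded up to 12048398; 12,048,398 required, 12,054,982 in favor — approved.
B: 3/4 of 3226404 = 2419803; 2,419,803 required, 2,420,823 in favor — approved.
C: 2/3 of 2470078 = 1646718.67, rounded up to 1646719; 1,646,719 required, 1,646,304 in favor — not approved.

Not approved — the C shares did not give the required vote.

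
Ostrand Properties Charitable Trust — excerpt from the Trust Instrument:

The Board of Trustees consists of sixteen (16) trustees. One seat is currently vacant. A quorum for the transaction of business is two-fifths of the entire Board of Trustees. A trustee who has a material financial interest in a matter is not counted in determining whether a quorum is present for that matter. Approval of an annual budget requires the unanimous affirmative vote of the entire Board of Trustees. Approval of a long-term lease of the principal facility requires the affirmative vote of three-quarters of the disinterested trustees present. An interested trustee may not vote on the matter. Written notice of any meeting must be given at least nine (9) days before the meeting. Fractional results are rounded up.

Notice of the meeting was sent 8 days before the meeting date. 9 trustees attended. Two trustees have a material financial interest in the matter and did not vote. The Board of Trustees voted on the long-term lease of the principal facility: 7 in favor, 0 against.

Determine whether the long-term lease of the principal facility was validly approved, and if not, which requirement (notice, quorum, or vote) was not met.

Notice: 8 days given; 9 required (8 < 9). Not satisfied.
Quorum: 9 present, but the 2 interested trustees do not count, leaving 7. Quorum is 7. Satisfied.
Vote: the long-term lease of the principal facility requires three-fourths of the disinterested trustees present (9 − 2 = 7). 3/4 of 7 = 5.25, rounded up to 6, so 6 affirmative votes are needed; 7 voted in favor. Satisfied.

Invalid — notice requirement not satisfied.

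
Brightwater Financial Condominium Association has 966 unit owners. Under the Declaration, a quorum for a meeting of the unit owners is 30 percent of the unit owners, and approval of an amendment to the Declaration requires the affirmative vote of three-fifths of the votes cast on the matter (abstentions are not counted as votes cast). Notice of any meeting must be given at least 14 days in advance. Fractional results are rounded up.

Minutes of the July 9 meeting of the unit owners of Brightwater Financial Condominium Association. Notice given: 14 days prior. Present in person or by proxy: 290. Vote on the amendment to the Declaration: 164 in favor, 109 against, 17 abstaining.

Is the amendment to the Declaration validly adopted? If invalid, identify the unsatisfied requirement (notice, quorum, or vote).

Notice: 14 days given; 14 required. Satisfied.
Quorum: 30% of 966 = 289.80, rounded up to 290; 290 present. Satisfied.
Vote: requires three-fifths of the votes cast (290 − 17 abstaining = 273); 3/5 of 273 = 163.80, rounded up to 164, so 164 needed; 164 in favor. Satisfied.

Valid — all requirements satisfied.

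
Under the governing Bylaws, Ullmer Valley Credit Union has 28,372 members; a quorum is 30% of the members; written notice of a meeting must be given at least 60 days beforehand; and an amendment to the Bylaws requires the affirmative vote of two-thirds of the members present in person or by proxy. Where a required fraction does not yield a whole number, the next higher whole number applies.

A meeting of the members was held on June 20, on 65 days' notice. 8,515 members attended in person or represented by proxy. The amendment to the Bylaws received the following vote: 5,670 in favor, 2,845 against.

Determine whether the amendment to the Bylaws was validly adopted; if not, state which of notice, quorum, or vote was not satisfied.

Notice: 65 days given; 60 required. Satisfied.
Quorum: 30% of 28,372 = 8,511.60, rounded up to 8,512; 8,515 present. Satisfied.
Vote: requires two-thirds of those present (8,515); 2/3 of 8515 = 5676.67, rounded up to 5677, so 5,677 needed; 5,670 in favor. Not satisfied.

Invalid — vote requirement not satisfied.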